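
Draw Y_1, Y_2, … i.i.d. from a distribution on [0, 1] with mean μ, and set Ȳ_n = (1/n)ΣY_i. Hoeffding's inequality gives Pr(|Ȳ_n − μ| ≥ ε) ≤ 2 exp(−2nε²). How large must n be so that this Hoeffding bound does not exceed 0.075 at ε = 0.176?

Require 2·exp(−2nε²) ≤ 0.075, i.e. 2nε² ≥ ln(2/0.075) = 3.283414.
So n ≥ 3.283414 / (2·0.176²) = 52.999.
The smallest integer n is 53.

53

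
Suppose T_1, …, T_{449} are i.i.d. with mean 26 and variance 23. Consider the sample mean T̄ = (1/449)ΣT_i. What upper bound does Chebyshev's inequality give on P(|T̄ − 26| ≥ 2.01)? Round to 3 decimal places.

0.013

Var(T̄) = Var(T_i)/n = 23/449 = 0.051225.
Chebyshev: P(|T̄ − 26| ≥ 2.01) ≤ Var(T̄)/(2.01)² = 23/(449·2.01²) = 0.0127.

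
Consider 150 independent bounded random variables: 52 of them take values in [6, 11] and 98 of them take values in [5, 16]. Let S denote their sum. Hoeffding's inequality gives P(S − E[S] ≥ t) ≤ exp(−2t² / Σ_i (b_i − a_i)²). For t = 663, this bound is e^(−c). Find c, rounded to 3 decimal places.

Σ(b_i − a_i)² = 52·5² + 98·11² = 13158.
c = 2t² / 13158 = 2·663² / 13158 = 66.8140.

66.814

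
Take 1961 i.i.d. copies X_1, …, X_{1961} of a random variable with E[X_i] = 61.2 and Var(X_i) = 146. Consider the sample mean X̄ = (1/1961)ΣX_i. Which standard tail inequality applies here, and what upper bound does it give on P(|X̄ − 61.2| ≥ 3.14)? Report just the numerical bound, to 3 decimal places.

With mean and variance of each term known, Chebyshev's inequality bounds the deviation of the sum (or sample mean).
Var(X̄) = Var(X_i)/n = 146/1961 = 0.074452.
Chebyshev: P(|X̄ − 61.2| ≥ 3.14) ≤ Var(X̄)/(3.14)² = 146/(1961·3.14²) = 0.0076.

0.008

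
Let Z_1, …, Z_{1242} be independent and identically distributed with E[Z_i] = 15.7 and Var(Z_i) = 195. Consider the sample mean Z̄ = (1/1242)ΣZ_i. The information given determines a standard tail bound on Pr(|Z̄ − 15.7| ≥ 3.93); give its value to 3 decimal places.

With mean and variance of each term known, Chebyshev's inequality bounds the deviation of the sum (or sample mean).
Var(Z̄) = Var(Z_i)/n = 195/1242 = 0.157.
Chebyshev: Pr(|Z̄ − 15.7| ≥ 3.93) ≤ Var(Z̄)/(3.93)² = 195/(1242·3.93²) = 0.0102.

0.010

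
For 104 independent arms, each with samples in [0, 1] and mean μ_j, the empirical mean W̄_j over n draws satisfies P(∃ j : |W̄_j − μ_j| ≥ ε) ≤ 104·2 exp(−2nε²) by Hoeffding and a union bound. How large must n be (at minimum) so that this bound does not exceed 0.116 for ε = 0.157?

152

Need 2·104·exp(−2nε²) ≤ 0.116, i.e. exp(−2nε²) ≤ 0.116/208.
So 2nε² ≥ ln(208/0.116) = 7.491703.
Hence n ≥ 7.491703/(2·0.157²) = 151.968.
The smallest integer n is 152.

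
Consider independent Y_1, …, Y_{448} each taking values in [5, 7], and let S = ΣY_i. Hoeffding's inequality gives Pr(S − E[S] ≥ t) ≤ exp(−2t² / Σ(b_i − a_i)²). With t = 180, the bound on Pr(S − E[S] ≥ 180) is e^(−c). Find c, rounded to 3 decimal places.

Σ(b_i − a_i)² = 448·(2)² = 1792.
c = 2t²/1792 = 2·180²/1792 = 36.1607.

36.161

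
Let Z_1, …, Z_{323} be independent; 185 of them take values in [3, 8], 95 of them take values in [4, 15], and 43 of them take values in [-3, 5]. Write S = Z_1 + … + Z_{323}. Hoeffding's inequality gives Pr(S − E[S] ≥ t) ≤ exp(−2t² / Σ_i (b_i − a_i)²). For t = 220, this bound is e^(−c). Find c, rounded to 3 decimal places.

Σ(b_i − a_i)² = 185·5² + 95·11² + 43·8² = 18872.
c = 2t² / 18872 = 2·220² / 18872 = 5.1293.

5.129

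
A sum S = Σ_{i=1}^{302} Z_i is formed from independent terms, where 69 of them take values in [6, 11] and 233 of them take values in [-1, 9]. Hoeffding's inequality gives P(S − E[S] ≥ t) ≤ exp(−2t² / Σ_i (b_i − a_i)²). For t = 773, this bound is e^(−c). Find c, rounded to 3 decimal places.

47.755

Σ(b_i − a_i)² = 69·5² + 233·10² = 25025.
c = 2t² / 25025 = 2·773² / 25025 = 47.7546.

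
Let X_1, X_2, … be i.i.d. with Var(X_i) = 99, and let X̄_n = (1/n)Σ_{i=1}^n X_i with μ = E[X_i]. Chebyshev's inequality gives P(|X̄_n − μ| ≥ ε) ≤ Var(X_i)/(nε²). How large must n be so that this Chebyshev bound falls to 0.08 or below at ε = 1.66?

Require 99/(n·1.66²) ≤ 0.08, i.e. n ≥ 99/(0.08·1.66²) = 449.085.
The smallest integer n is 450.

450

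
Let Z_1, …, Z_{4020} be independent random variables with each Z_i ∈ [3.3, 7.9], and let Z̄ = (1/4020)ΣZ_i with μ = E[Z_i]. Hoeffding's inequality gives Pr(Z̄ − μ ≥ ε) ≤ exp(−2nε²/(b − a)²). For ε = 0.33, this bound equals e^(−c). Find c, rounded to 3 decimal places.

c = 2nε²/(b − a)² = 2·4020·0.33² / 4.6² = 41.3779.

41.378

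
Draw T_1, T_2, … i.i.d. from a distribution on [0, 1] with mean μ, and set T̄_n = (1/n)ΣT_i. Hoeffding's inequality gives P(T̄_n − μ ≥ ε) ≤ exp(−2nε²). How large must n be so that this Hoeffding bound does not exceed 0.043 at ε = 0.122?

106

Require exp(−2nε²) ≤ 0.043, i.e. 2nε² ≥ ln(1/0.043) = 3.146555.
So n ≥ 3.146555 / (2·0.122²) = 105.703.
The smallest integer n is 106.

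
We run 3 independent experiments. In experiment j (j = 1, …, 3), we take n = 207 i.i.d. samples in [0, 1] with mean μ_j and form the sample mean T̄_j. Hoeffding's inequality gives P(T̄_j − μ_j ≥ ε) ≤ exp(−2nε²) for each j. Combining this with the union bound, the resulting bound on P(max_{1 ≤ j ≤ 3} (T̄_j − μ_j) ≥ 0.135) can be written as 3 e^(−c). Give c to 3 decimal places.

Union bound over the 3 events: P(max_{1 ≤ j ≤ 3} (T̄_j − μ_j) ≥ 0.135) ≤ 3·exp(−2nε²) = 3 exp(−2·207·0.135²).
So c = 2·207·0.135² = 7.5451.

7.545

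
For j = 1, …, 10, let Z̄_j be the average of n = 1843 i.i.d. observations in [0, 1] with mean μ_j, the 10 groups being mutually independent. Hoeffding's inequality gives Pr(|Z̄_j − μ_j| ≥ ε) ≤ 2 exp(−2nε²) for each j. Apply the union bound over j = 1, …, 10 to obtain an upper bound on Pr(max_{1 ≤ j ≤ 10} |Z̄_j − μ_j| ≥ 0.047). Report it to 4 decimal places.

0.0058

Per-experiment Hoeffding bound: 2·exp(−2·1843·0.047²) = 2·exp(−8.14237) = 0.00058189.
Union bound over 10 events: 10·0.00058189 = 0.00582.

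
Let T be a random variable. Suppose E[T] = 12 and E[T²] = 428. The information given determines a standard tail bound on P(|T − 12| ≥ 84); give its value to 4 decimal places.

The first two moments determine the variance, so Chebyshev's inequality is the sharpest standard bound available.
Var(T) = E[T²] − (E[T])² = 428 − 144 = 284.
Chebyshev's inequality: P(|T − μ| ≥ t) ≤ Var(T)/t² = 284/7056 = 0.0402.

0.0402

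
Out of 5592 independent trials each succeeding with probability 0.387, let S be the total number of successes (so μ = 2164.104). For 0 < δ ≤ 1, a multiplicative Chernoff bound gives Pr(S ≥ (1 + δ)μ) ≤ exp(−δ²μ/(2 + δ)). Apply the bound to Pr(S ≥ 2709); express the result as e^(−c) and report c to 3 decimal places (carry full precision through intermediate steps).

60.929

Write 2709 = (1 + δ)μ, so δ = 2709/2164.104 − 1 = 0.2517883…
Then the exponent is δ²μ/(2 + δ) = (2709 − μ)² / (μ·(2 + δ)) = 60.928651.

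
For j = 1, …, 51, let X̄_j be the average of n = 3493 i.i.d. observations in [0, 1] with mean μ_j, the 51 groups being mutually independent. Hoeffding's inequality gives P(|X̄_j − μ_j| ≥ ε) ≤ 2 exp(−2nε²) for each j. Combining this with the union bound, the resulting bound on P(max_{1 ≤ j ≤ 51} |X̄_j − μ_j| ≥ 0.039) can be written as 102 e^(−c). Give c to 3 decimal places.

10.626

Union bound over the 51 events: P(max_{1 ≤ j ≤ 51} |X̄_j − μ_j| ≥ 0.039) ≤ 51·2·exp(−2nε²) = 102 exp(−2·3493·0.039²).
So c = 2·3493·0.039² = 10.6257.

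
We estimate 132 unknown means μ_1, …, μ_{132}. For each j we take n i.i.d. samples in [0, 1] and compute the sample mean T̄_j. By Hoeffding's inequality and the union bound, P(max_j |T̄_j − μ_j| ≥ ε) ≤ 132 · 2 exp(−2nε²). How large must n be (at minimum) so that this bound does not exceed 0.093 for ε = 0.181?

122

Need 2·132·exp(−2nε²) ≤ 0.093, i.e. exp(−2nε²) ≤ 0.093/264.
So 2nε² ≥ ln(264/0.093) = 7.951105.
Hence n ≥ 7.951105/(2·0.181²) = 121.350.
The smallest integer n is 122.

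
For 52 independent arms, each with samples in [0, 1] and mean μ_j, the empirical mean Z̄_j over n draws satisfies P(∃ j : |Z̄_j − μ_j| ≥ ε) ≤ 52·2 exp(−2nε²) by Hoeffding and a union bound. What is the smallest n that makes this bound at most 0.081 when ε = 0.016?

Need 2·52·exp(−2nε²) ≤ 0.081, i.e. exp(−2nε²) ≤ 0.081/104.
So 2nε² ≥ ln(104/0.081) = 7.157697.
Hence n ≥ 7.157697/(2·0.016²) = 13979.877.
The smallest integer n is 13980.

13980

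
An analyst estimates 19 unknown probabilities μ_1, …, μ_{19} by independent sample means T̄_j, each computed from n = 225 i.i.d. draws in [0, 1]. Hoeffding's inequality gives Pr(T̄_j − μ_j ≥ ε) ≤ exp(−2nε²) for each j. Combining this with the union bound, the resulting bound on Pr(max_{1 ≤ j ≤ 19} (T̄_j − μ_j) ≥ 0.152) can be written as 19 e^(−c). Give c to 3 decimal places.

10.397

Union bound over the 19 events: Pr(max_{1 ≤ j ≤ 19} (T̄_j − μ_j) ≥ 0.152) ≤ 19·exp(−2nε²) = 19 exp(−2·225·0.152²).
So c = 2·225·0.152² = 10.3968.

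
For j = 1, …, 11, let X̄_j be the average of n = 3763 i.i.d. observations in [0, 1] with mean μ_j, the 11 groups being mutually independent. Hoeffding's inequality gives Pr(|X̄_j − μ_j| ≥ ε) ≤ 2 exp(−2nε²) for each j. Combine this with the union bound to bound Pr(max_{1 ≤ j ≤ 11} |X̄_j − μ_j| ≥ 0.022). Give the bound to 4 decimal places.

Per-experiment Hoeffding bound: 2·exp(−2·3763·0.022²) = 2·exp(−3.64258) = 0.052369.
Union bound over 11 events: 11·0.052369 = 0.57606.

0.5761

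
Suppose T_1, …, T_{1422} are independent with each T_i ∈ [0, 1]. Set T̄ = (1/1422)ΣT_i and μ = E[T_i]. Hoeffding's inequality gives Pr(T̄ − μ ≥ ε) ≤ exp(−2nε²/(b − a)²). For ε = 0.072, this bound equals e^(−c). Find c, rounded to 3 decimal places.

14.743

c = 2nε²/(b − a)² = 2·1422·0.072² / 1² = 14.7433.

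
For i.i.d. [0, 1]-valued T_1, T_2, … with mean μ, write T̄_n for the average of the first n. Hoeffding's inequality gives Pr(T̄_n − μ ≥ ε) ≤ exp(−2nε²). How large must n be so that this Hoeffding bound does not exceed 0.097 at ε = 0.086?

158

Require exp(−2nε²) ≤ 0.097, i.e. 2nε² ≥ ln(1/0.097) = 2.333044.
So n ≥ 2.333044 / (2·0.086²) = 157.723.
The smallest integer n is 158.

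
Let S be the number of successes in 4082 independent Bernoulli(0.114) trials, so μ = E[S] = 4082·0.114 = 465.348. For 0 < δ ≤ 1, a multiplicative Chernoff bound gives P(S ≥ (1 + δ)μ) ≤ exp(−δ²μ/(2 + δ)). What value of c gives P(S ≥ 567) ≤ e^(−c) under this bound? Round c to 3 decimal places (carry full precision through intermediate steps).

10.009

Write 567 = (1 + δ)μ, so δ = 567/465.348 − 1 = 0.218443…
Then the exponent is δ²μ/(2 + δ) = (567 − μ)² / (μ·(2 + δ)) = 10.009347.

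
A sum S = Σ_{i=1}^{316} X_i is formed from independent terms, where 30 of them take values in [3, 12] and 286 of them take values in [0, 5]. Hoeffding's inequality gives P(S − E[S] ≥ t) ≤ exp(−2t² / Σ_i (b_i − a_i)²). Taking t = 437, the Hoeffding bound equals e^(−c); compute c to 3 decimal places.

39.868

Σ(b_i − a_i)² = 30·9² + 286·5² = 9580.
c = 2t² / 9580 = 2·437² / 9580 = 39.8683.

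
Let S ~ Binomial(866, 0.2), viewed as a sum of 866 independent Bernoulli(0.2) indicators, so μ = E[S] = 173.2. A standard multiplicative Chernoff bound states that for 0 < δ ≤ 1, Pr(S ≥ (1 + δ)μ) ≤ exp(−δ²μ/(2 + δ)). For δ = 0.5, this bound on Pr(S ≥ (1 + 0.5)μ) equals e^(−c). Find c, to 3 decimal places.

c = δ²μ/(2 + δ) = 0.5²·173.2/(2 + 0.5) = 17.3200.

17.320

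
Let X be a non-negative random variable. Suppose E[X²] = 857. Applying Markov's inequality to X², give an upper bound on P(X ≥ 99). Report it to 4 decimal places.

0.0874

Since X ≥ 0, the event {X ≥ 99} is the same as {X² ≥ 9801}.
Markov's inequality applied to X² gives P(X² ≥ 9801) ≤ E[X²]/9801 = 857/9801 = 0.0874.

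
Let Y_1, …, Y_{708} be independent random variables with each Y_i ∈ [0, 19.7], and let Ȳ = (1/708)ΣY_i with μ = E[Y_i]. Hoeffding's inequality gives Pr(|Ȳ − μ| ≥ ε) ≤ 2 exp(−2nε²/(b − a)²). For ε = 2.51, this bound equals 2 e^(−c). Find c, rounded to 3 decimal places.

c = 2nε²/(b − a)² = 2·708·2.51² / 19.7² = 22.9868.

22.987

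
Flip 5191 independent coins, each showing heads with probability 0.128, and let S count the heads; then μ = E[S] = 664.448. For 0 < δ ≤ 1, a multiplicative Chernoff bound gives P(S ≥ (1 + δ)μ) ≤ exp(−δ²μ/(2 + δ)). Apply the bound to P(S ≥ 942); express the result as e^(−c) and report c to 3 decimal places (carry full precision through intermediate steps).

47.954

Write 942 = (1 + δ)μ, so δ = 942/664.448 − 1 = 0.4177182…
Then the exponent is δ²μ/(2 + δ) = (942 − μ)² / (μ·(2 + δ)) = 47.953692.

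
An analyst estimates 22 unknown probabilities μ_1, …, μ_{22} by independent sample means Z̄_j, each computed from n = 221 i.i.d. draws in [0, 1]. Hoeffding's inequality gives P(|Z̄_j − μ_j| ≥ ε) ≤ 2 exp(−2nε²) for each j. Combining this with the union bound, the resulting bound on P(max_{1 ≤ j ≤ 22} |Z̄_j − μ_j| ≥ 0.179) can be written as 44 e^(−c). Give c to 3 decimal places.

Union bound over the 22 events: P(max_{1 ≤ j ≤ 22} |Z̄_j − μ_j| ≥ 0.179) ≤ 22·2·exp(−2nε²) = 44 exp(−2·221·0.179²).
So c = 2·221·0.179² = 14.1621.

14.162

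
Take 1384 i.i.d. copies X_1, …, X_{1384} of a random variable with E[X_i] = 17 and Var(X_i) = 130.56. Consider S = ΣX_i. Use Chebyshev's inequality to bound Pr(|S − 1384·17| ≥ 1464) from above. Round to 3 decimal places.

Var(S) = n·Var(X_i) = 1384·130.56 = 180695.04.
Chebyshev: Pr(|S − 1384·17| ≥ 1464) ≤ Var(S)/1464² = 180695.04/2143296 = 0.0843.

0.084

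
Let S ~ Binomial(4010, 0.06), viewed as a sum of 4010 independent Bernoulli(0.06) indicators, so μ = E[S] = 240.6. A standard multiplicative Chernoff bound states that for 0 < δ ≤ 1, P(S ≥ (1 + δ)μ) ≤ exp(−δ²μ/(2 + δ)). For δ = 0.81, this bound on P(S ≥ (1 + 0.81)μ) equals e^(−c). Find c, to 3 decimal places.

c = δ²μ/(2 + δ) = 0.81²·240.6/(2 + 0.81) = 56.1771.

56.177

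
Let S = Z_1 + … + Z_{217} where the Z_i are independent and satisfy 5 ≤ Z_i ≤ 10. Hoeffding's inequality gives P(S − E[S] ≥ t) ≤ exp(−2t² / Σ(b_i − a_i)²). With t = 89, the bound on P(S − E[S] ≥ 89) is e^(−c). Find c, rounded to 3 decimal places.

2.920

Σ(b_i − a_i)² = 217·(5)² = 5425.
c = 2t²/5425 = 2·89²/5425 = 2.9202.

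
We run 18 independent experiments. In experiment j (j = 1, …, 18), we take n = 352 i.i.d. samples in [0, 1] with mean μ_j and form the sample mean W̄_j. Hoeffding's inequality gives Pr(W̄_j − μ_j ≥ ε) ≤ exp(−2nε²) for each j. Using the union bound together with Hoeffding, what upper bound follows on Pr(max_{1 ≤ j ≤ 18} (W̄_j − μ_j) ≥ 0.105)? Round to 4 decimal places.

0.0077

Per-experiment Hoeffding bound: exp(−2·352·0.105²) = exp(−7.76160) = 0.00042577.
Union bound over 18 events: 18·0.00042577 = 0.00766.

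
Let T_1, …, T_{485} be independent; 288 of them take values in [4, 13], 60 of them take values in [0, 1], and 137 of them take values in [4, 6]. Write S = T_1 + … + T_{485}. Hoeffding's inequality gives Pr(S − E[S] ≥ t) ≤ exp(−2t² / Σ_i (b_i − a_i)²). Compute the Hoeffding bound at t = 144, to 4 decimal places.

Σ(b_i − a_i)² = 288·9² + 60·1² + 137·2² = 23936.
Exponent = 2·144² / 23936 = 1.73262.
Bound = exp(−1.73262) = 0.17682.

0.1768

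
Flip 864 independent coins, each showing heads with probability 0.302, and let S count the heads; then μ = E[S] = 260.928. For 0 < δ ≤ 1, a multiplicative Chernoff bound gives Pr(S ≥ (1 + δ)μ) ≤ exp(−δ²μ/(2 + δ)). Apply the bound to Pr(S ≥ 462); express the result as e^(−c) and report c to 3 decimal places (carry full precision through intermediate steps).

55.925

Write 462 = (1 + δ)μ, so δ = 462/260.928 − 1 = 0.7706034…
Then the exponent is δ²μ/(2 + δ) = (462 − μ)² / (μ·(2 + δ)) = 55.925278.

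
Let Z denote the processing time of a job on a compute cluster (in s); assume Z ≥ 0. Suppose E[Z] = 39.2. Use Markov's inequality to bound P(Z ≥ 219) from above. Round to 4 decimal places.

Markov's inequality: for a non-negative random variable, P(Z ≥ a) ≤ E[Z]/a.
Here E[Z] = 39.2 and a = 219, so the bound is 39.2/219 = 0.1790.

0.1790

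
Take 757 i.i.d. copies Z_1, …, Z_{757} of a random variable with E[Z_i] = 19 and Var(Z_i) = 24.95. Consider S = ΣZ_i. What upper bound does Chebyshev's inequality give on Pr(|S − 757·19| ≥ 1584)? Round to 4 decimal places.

0.0075

Var(S) = n·Var(Z_i) = 757·24.95 = 18887.15.
Chebyshev: Pr(|S − 757·19| ≥ 1584) ≤ Var(S)/1584² = 18887.15/2509056 = 0.0075.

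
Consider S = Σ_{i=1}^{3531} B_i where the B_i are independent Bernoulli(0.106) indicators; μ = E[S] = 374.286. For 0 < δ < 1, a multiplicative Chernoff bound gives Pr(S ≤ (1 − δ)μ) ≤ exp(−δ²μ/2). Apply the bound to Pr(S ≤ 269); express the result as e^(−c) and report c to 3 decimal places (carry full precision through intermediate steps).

Write 269 = (1 − δ)μ, so δ = 1 − 269/374.286 = 0.2812983…
Then the exponent is δ²μ/2 = (μ − 269)²/(2μ) = 14.808384.

14.808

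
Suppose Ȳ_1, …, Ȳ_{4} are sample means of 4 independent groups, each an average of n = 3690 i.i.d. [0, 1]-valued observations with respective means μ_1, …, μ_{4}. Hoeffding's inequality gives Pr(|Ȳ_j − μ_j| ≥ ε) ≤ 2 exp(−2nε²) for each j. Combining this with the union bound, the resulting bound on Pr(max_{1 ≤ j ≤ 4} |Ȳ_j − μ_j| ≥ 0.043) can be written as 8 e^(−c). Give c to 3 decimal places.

13.646

Union bound over the 4 events: Pr(max_{1 ≤ j ≤ 4} |Ȳ_j − μ_j| ≥ 0.043) ≤ 4·2·exp(−2nε²) = 8 exp(−2·3690·0.043²).
So c = 2·3690·0.043² = 13.6456.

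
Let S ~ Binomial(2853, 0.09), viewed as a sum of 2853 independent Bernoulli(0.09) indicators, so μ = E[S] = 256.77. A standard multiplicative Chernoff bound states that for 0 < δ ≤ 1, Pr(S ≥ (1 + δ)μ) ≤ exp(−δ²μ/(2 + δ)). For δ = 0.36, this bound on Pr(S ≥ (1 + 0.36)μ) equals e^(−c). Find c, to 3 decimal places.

14.101

c = δ²μ/(2 + δ) = 0.36²·256.77/(2 + 0.36) = 14.1006.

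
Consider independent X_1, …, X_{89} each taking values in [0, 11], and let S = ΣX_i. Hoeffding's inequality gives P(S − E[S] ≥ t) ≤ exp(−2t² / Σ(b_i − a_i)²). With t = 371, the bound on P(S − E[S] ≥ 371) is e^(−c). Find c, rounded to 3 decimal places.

Σ(b_i − a_i)² = 89·(11)² = 10769.
c = 2t²/10769 = 2·371²/10769 = 25.5624.

25.562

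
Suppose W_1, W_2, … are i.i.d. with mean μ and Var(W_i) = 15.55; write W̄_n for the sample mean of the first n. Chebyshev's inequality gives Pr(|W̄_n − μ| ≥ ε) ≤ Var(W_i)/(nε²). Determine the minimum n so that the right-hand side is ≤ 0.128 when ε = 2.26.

Require 15.55/(n·2.26²) ≤ 0.128, i.e. n ≥ 15.55/(0.128·2.26²) = 23.785.
The smallest integer n is 24.

24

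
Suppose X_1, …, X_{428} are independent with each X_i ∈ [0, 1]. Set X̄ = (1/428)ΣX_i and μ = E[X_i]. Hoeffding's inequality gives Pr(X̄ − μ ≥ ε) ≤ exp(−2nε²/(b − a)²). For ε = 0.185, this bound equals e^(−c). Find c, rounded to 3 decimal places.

c = 2nε²/(b − a)² = 2·428·0.185² / 1² = 29.2966.

29.297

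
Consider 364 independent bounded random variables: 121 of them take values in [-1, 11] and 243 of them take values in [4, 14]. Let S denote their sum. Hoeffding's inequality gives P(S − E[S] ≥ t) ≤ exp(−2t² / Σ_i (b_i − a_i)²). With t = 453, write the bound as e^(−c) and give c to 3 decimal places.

Σ(b_i − a_i)² = 121·12² + 243·10² = 41724.
c = 2t² / 41724 = 2·453² / 41724 = 9.8365.

9.836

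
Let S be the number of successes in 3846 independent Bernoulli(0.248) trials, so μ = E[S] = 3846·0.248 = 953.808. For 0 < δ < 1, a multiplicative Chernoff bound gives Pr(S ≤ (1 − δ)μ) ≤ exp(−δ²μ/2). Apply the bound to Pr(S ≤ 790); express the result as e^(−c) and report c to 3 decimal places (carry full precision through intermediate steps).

14.066

Write 790 = (1 − δ)μ, so δ = 1 − 790/953.808 = 0.1717411…
Then the exponent is δ²μ/2 = (μ − 790)²/(2μ) = 14.066280.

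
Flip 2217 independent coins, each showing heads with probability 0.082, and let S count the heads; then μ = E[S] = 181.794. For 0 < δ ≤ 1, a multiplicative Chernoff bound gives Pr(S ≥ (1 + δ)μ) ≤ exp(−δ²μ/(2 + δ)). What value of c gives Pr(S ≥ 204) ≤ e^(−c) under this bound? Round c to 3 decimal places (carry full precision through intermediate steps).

1.278

Write 204 = (1 + δ)μ, so δ = 204/181.794 − 1 = 0.1221492…
Then the exponent is δ²μ/(2 + δ) = (204 − μ)² / (μ·(2 + δ)) = 1.278160.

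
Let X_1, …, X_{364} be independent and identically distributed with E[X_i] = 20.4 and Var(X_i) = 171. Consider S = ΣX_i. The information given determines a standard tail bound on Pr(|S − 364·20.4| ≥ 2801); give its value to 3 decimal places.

0.008

With mean and variance of each term known, Chebyshev's inequality bounds the deviation of the sum (or sample mean).
Var(S) = n·Var(X_i) = 364·171 = 62244.
Chebyshev: Pr(|S − 364·20.4| ≥ 2801) ≤ Var(S)/2801² = 62244/7845601 = 0.0079.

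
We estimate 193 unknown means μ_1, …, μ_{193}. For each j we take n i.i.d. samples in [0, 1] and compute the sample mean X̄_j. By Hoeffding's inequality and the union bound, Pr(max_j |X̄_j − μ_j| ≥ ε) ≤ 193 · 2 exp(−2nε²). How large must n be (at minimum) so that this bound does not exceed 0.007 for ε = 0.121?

Need 2·193·exp(−2nε²) ≤ 0.007, i.e. exp(−2nε²) ≤ 0.007/386.
So 2nε² ≥ ln(386/0.007) = 10.917682.
Hence n ≥ 10.917682/(2·0.121²) = 372.846.
The smallest integer n is 373.

373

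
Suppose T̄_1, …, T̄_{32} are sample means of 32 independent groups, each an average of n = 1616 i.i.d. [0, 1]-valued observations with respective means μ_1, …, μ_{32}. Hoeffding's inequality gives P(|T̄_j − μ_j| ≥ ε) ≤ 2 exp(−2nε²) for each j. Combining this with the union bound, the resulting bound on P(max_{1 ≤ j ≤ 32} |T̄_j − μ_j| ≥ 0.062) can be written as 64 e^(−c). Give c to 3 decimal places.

Union bound over the 32 events: P(max_{1 ≤ j ≤ 32} |T̄_j − μ_j| ≥ 0.062) ≤ 32·2·exp(−2nε²) = 64 exp(−2·1616·0.062²).
So c = 2·1616·0.062² = 12.4238.

12.424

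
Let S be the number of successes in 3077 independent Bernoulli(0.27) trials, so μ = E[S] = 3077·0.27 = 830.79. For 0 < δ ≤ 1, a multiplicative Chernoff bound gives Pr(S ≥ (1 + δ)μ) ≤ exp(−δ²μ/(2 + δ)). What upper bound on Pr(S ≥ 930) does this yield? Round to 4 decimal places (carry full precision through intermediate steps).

0.0037

Write 930 = (1 + δ)μ, so δ = 930/830.79 − 1 = 0.1194165…
Then the exponent is δ²μ/(2 + δ) = (930 − μ)² / (μ·(2 + δ)) = 5.589891.
Bound = exp(−5.589891) = 0.00374.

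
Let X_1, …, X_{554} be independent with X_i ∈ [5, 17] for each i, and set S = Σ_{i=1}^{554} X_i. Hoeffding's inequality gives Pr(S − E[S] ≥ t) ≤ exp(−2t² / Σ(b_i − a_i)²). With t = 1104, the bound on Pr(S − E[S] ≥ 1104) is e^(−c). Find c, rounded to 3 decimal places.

30.556

Σ(b_i − a_i)² = 554·(12)² = 79776.
c = 2t²/79776 = 2·1104²/79776 = 30.5560.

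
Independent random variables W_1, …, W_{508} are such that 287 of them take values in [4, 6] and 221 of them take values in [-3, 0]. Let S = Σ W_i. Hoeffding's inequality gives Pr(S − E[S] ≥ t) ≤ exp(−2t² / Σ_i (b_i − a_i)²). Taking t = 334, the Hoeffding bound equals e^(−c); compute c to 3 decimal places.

71.123

Σ(b_i − a_i)² = 287·2² + 221·3² = 3137.
c = 2t² / 3137 = 2·334² / 3137 = 71.1227.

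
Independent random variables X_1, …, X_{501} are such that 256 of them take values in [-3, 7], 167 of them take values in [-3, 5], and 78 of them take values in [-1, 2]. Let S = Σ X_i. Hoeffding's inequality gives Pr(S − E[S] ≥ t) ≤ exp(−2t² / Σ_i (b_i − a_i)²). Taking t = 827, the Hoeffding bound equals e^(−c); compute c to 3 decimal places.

36.979

Σ(b_i − a_i)² = 256·10² + 167·8² + 78·3² = 36990.
c = 2t² / 36990 = 2·827² / 36990 = 36.9791.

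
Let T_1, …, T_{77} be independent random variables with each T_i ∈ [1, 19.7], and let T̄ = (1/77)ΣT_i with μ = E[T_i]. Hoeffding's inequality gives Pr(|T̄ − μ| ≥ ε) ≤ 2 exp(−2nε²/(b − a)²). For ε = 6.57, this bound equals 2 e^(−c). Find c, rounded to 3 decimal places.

c = 2nε²/(b − a)² = 2·77·6.57² / 18.7² = 19.0094.

19.009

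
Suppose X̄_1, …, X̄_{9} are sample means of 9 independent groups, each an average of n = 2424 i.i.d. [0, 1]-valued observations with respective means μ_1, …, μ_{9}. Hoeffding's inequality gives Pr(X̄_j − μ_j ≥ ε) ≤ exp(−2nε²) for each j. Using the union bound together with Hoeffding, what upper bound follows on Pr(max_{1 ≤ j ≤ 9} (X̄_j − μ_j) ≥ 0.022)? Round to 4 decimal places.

Per-experiment Hoeffding bound: exp(−2·2424·0.022²) = exp(−2.34643) = 0.09571.
Union bound over 9 events: 9·0.09571 = 0.86139.

0.8614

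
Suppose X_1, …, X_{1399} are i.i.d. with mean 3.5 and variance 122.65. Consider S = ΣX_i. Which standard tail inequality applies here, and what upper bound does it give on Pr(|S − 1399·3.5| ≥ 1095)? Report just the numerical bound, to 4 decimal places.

With mean and variance of each term known, Chebyshev's inequality bounds the deviation of the sum (or sample mean).
Var(S) = n·Var(X_i) = 1399·122.65 = 171587.35.
Chebyshev: Pr(|S − 1399·3.5| ≥ 1095) ≤ Var(S)/1095² = 171587.35/1199025 = 0.1431.

0.1431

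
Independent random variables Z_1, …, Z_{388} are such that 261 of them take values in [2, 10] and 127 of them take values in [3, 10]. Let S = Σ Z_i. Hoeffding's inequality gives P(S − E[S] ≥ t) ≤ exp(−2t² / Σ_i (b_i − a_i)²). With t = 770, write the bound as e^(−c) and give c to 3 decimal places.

51.721

Σ(b_i − a_i)² = 261·8² + 127·7² = 22927.
c = 2t² / 22927 = 2·770² / 22927 = 51.7207.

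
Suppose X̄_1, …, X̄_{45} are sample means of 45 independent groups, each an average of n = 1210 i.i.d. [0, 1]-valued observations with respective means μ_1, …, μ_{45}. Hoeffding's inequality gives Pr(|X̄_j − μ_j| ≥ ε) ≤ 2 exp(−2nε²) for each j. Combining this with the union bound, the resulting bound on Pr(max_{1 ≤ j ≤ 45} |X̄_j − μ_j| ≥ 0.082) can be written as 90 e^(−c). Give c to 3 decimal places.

16.272

Union bound over the 45 events: Pr(max_{1 ≤ j ≤ 45} |X̄_j − μ_j| ≥ 0.082) ≤ 45·2·exp(−2nε²) = 90 exp(−2·1210·0.082²).
So c = 2·1210·0.082² = 16.2721.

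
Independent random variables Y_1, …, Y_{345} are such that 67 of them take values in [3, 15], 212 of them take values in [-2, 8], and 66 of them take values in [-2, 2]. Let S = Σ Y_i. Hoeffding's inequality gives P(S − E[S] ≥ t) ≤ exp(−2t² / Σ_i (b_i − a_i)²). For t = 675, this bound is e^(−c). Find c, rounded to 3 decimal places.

28.562

Σ(b_i − a_i)² = 67·12² + 212·10² + 66·4² = 31904.
c = 2t² / 31904 = 2·675² / 31904 = 28.5622.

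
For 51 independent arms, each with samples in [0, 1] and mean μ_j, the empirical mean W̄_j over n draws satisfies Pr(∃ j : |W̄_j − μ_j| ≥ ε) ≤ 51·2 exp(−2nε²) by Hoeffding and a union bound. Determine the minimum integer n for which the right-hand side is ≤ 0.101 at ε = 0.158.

Need 2·51·exp(−2nε²) ≤ 0.101, i.e. exp(−2nε²) ≤ 0.101/102.
So 2nε² ≥ ln(102/0.101) = 6.917608.
Hence n ≥ 6.917608/(2·0.158²) = 138.552.
The smallest integer n is 139.

139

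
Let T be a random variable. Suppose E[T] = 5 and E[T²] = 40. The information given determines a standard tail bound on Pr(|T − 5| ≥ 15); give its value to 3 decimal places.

The first two moments determine the variance, so Chebyshev's inequality is the sharpest standard bound available.
Var(T) = E[T²] − (E[T])² = 40 − 25 = 15.
Chebyshev's inequality: Pr(|T − μ| ≥ t) ≤ Var(T)/t² = 15/225 = 0.0667.

0.067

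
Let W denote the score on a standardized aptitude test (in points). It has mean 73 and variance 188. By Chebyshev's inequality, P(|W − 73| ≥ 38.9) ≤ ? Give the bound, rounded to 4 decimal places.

0.1242

Chebyshev: P(|W − μ| ≥ t) ≤ Var(W)/t².
Bound = 188 / 1513.21 = 0.1242.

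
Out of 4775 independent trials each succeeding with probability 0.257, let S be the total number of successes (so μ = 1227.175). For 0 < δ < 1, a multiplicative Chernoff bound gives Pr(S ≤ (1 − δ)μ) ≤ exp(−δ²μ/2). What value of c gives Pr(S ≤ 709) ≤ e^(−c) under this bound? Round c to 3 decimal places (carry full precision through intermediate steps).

109.400

Write 709 = (1 − δ)μ, so δ = 1 − 709/1227.175 = 0.4222503…
Then the exponent is δ²μ/2 = (μ − 709)²/(2μ) = 109.399772.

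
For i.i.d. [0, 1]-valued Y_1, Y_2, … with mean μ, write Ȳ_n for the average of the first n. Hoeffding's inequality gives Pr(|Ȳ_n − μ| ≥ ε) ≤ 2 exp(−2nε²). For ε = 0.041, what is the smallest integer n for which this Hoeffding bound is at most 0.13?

Require 2·exp(−2nε²) ≤ 0.13, i.e. 2nε² ≥ ln(2/0.13) = 2.733368.
So n ≥ 2.733368 / (2·0.041²) = 813.018.
The smallest integer n is 814.

814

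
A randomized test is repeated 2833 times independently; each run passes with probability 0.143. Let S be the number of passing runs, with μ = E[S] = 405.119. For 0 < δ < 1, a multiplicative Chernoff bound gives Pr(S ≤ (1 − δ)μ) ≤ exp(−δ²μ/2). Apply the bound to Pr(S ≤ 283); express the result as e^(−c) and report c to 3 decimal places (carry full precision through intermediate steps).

Write 283 = (1 − δ)μ, so δ = 1 − 283/405.119 = 0.3014398…
Then the exponent is δ²μ/2 = (μ − 283)²/(2μ) = 18.405765.

18.406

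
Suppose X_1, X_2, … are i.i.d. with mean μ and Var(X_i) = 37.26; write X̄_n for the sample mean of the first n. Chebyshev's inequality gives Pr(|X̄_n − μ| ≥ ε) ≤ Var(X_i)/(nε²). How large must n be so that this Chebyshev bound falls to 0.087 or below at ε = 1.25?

275

Require 37.26/(n·1.25²) ≤ 0.087, i.e. n ≥ 37.26/(0.087·1.25²) = 274.097.
The smallest integer n is 275.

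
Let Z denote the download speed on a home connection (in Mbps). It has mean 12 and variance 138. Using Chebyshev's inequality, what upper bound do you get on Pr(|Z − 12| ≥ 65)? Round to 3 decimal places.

Chebyshev: Pr(|Z − μ| ≥ t) ≤ Var(Z)/t².
Bound = 138 / 4225 = 0.0327.

0.033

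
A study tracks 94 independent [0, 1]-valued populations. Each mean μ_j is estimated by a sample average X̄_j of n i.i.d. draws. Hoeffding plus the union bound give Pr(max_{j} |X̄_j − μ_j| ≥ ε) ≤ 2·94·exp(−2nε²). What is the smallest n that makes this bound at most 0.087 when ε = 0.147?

Need 2·94·exp(−2nε²) ≤ 0.087, i.e. exp(−2nε²) ≤ 0.087/188.
So 2nε² ≥ ln(188/0.087) = 7.678289.
Hence n ≥ 7.678289/(2·0.147²) = 177.664.
The smallest integer n is 178.

178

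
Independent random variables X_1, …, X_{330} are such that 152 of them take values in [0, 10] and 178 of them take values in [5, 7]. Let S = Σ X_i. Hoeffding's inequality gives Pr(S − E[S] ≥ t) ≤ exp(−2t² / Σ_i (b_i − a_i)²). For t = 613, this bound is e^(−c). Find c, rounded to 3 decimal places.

47.231

Σ(b_i − a_i)² = 152·10² + 178·2² = 15912.
c = 2t² / 15912 = 2·613² / 15912 = 47.2309.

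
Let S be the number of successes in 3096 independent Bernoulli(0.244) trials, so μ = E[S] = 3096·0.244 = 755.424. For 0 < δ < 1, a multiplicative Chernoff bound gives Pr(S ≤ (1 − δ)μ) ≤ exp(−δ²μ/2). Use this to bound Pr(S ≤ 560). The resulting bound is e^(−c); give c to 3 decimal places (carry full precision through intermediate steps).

Write 560 = (1 − δ)μ, so δ = 1 − 560/755.424 = 0.2586945…
Then the exponent is δ²μ/2 = (μ − 560)²/(2μ) = 25.277553.

25.278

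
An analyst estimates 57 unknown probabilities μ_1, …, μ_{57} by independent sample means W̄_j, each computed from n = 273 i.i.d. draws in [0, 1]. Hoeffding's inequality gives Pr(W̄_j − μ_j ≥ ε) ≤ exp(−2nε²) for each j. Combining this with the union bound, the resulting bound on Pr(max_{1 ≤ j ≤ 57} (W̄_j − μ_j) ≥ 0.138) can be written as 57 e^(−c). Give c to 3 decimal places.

Union bound over the 57 events: Pr(max_{1 ≤ j ≤ 57} (W̄_j − μ_j) ≥ 0.138) ≤ 57·exp(−2nε²) = 57 exp(−2·273·0.138²).
So c = 2·273·0.138² = 10.3980.

10.398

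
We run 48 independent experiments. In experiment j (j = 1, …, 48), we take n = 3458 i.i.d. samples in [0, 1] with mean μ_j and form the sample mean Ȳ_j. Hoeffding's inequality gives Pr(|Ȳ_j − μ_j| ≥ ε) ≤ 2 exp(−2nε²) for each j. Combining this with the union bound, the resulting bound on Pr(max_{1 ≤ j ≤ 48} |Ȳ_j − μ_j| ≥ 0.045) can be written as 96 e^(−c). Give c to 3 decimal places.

14.005

Union bound over the 48 events: Pr(max_{1 ≤ j ≤ 48} |Ȳ_j − μ_j| ≥ 0.045) ≤ 48·2·exp(−2nε²) = 96 exp(−2·3458·0.045²).
So c = 2·3458·0.045² = 14.0049.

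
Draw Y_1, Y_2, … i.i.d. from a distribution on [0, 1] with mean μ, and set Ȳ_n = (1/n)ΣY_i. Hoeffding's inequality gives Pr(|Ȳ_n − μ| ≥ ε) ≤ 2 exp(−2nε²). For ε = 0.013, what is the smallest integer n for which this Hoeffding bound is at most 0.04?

11575

Require 2·exp(−2nε²) ≤ 0.04, i.e. 2nε² ≥ ln(2/0.04) = 3.912023.
So n ≥ 3.912023 / (2·0.013²) = 11574.033.
The smallest integer n is 11575.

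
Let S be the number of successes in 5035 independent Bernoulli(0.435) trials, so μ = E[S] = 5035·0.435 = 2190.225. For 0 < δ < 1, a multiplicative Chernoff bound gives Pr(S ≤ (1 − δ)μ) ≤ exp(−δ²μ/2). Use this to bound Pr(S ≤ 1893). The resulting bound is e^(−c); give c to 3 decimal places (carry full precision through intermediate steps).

20.167

Write 1893 = (1 − δ)μ, so δ = 1 − 1893/2190.225 = 0.1357052…
Then the exponent is δ²μ/2 = (μ − 1893)²/(2μ) = 20.167494.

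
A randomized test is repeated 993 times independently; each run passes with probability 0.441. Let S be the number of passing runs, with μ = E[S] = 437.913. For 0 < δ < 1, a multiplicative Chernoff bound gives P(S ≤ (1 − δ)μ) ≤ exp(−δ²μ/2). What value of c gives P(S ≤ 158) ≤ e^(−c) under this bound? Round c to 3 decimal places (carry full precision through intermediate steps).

Write 158 = (1 − δ)μ, so δ = 1 − 158/437.913 = 0.6391977…
Then the exponent is δ²μ/2 = (μ − 158)²/(2μ) = 89.459879.

89.460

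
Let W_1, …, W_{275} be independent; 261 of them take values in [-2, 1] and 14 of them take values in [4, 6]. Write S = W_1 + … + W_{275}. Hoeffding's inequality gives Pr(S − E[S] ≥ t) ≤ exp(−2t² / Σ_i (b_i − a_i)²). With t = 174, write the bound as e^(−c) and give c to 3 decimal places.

25.178

Σ(b_i − a_i)² = 261·3² + 14·2² = 2405.
c = 2t² / 2405 = 2·174² / 2405 = 25.1775.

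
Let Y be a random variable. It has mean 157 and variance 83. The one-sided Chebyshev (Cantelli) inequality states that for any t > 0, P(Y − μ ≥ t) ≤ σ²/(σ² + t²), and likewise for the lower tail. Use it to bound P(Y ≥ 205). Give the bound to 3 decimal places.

Here σ² = 83 and t = 48, so σ² + t² = 2387.
Cantelli's bound: 83/2387 = 0.0348.

0.035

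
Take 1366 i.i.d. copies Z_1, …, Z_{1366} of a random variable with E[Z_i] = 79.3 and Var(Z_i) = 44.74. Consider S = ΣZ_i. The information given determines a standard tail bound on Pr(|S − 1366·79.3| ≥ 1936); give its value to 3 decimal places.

0.016

With mean and variance of each term known, Chebyshev's inequality bounds the deviation of the sum (or sample mean).
Var(S) = n·Var(Z_i) = 1366·44.74 = 61114.84.
Chebyshev: Pr(|S − 1366·79.3| ≥ 1936) ≤ Var(S)/1936² = 61114.84/3748096 = 0.0163.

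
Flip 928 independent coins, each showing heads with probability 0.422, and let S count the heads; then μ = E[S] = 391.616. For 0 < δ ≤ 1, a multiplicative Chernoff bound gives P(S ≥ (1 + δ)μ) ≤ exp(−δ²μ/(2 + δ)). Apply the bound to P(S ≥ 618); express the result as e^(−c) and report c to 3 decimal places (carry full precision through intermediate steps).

50.762

Write 618 = (1 + δ)μ, so δ = 618/391.616 − 1 = 0.5780765…
Then the exponent is δ²μ/(2 + δ) = (618 − μ)² / (μ·(2 + δ)) = 50.761592.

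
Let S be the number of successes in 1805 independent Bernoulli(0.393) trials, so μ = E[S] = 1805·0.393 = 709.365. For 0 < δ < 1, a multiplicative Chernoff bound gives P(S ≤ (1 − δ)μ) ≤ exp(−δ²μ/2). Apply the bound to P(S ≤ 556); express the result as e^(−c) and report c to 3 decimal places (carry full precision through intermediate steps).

16.579

Write 556 = (1 − δ)μ, so δ = 1 − 556/709.365 = 0.2162004…
Then the exponent is δ²μ/2 = (μ − 556)²/(2μ) = 16.578788.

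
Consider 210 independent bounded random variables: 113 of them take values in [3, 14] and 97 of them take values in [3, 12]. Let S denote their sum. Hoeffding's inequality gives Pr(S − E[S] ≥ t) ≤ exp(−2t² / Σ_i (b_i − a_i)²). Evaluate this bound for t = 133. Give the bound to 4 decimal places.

0.1934

Σ(b_i − a_i)² = 113·11² + 97·9² = 21530.
Exponent = 2·133² / 21530 = 1.64320.
Bound = exp(−1.64320) = 0.19336.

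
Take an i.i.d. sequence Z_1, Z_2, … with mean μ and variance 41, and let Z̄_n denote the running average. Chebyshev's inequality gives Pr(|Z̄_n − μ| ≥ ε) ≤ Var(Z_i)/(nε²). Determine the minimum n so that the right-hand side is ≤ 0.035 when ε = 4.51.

58

Require 41/(n·4.51²) ≤ 0.035, i.e. n ≥ 41/(0.035·4.51²) = 57.592.
The smallest integer n is 58.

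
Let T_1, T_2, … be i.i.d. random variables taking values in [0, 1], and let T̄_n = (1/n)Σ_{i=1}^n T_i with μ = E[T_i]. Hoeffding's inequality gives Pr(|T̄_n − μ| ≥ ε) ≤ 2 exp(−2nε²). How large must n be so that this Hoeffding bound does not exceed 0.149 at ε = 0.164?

49

Require 2·exp(−2nε²) ≤ 0.149, i.e. 2nε² ≥ ln(2/0.149) = 2.596956.
So n ≥ 2.596956 / (2·0.164²) = 48.278.
The smallest integer n is 49.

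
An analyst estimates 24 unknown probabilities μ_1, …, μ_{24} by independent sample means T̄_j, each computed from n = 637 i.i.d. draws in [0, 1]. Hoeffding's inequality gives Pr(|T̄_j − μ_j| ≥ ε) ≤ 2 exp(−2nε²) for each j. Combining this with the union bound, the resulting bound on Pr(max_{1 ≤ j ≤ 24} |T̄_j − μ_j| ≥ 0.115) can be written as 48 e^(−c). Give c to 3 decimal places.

Union bound over the 24 events: Pr(max_{1 ≤ j ≤ 24} |T̄_j − μ_j| ≥ 0.115) ≤ 24·2·exp(−2nε²) = 48 exp(−2·637·0.115²).
So c = 2·637·0.115² = 16.8486.

16.849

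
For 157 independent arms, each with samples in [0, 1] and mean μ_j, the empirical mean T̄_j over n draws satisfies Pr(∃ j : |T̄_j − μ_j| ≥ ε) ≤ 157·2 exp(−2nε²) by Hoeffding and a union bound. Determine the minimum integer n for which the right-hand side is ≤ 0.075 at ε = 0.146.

196

Need 2·157·exp(−2nε²) ≤ 0.075, i.e. exp(−2nε²) ≤ 0.075/314.
So 2nε² ≥ ln(314/0.075) = 8.339660.
Hence n ≥ 8.339660/(2·0.146²) = 195.620.
The smallest integer n is 196.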